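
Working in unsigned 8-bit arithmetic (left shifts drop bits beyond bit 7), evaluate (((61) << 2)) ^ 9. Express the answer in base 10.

61 = 00111101
→ << 2 (mod 2^8) → 11110100 = 244
9 = 00001001
→ ^ → 11111101 = 253

253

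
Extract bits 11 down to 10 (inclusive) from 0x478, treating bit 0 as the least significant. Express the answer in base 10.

1

v = 0010001111000
Shift right by 10: 001
Mask low 2 bits: 01 = 1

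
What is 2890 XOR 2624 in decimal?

2890 = 101101001010
2624 = 101001000000
XOR → 000100001010 = 266

266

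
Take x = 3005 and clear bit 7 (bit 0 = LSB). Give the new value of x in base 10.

x = 101110111101
bit 7 is currently 1; clear it via x & ~(1 << 7) = x & ~128
→ 101100111101 = 2877

2877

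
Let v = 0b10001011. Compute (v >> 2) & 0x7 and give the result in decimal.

2

v = 10001011
Shift right by 2: 100010
Mask low 3 bits: 010 = 2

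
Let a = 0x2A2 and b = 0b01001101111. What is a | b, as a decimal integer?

0x2A2 = 1010100010
b = 1001101111
 OR → 1011101111 = 751

751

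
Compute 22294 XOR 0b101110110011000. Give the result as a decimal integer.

2702

22294 = 101011100010110
b = 101110110011000
XOR → 000101010001110 = 2702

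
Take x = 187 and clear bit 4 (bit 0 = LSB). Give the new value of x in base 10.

x = 010111011
bit 4 is currently 1; clear it via x & ~(1 << 4) = x & ~16
→ 010101011 = 171

171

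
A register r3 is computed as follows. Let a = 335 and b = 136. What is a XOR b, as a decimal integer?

455

335 = 101001111
136 = 010001000
XOR → 111000111 = 455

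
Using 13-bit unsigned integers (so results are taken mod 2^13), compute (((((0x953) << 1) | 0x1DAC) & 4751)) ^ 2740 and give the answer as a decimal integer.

6202

0x953 = 0100101010011
→ << 1 (mod 2^13) → 1001010100110 = 4774
0x1DAC = 1110110101100
→ | → 1111110101110 = 8110
4751 = 1001010001111
→ & → 1001010001110 = 4750
2740 = 0101010110100
→ ^ → 1100000111010 = 6202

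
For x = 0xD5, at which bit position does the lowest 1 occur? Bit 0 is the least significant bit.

0xD5 = 11010101
Trailing zeros: 0, so the lowest set bit is bit 0 (value 1).

0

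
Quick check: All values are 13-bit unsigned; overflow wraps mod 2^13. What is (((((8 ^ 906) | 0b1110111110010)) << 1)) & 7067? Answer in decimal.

7040

8 = 0000000001000
906 = 0001110001010
→ ^ → 0001110000010 = 898
0b1110111110010 = 1110111110010
→ | → 1111111110010 = 8178
→ << 1 (mod 2^13) → 1111111100100 = 8164
7067 = 1101110011011
→ & → 1101110000000 = 7040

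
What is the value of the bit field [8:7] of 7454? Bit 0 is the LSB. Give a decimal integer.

v = 01110100011110
Shift right by 7: 0111010
Mask low 2 bits: 10 = 2

2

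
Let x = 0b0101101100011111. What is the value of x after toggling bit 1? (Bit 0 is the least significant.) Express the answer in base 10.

x = 0101101100011111
bit 1 is currently 1; toggle it via x ^ (1 << 1) = x ^ 2
→ 0101101100011101 = 23325

23325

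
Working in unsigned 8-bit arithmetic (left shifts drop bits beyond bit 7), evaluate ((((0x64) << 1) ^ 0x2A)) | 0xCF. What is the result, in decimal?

239

0x64 = 01100100
→ << 1 (mod 2^8) → 11001000 = 200
0x2A = 00101010
→ ^ → 11100010 = 226
0xCF = 11001111
→ | → 11101111 = 239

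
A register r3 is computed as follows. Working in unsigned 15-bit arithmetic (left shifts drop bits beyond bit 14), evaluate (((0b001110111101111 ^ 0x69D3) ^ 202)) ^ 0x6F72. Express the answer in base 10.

0b001110111101111 = 001110111101111
0x69D3 = 110100111010011
→ ^ → 111010000111100 = 29756
202 = 000000011001010
→ ^ → 111010011110110 = 29942
0x6F72 = 110111101110010
→ ^ → 001101110000100 = 7044

7044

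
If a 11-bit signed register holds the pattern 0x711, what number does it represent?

pattern = 11100010001 (MSB is 1 ⇒ negative)
Invert: 00011101110, add 1 → 00011101111 = 239, so the value is -239.
(Equivalently: 1809 - 2^11 = 1809 - 2048 = -239.)

-239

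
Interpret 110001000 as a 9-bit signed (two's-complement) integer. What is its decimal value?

-120

pattern = 110001000 (MSB is 1 ⇒ negative)
Invert: 001110111, add 1 → 001111000 = 120, so the value is -120.
(Equivalently: 392 - 2^9 = 392 - 512 = -120.)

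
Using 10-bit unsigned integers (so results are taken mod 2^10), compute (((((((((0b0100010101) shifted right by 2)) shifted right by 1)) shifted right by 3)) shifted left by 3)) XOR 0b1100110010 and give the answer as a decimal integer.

0b0100010101 = 0100010101
→ shifted right by 2 → 0001000101 = 69
→ shifted right by 1 → 0000100010 = 34
→ shifted right by 3 → 0000000100 = 4
→ shifted left by 3 (mod 2^10) → 0000100000 = 32
0b1100110010 = 1100110010
→ XOR → 1100010010 = 786

786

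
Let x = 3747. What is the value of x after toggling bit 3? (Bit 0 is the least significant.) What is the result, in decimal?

3755

x = 0111010100011
bit 3 is currently 0; toggle it via x ^ (1 << 3) = x ^ 8
→ 0111010101011 = 3755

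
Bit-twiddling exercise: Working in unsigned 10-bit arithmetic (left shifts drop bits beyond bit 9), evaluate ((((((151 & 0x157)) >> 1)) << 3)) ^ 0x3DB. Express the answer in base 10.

899

151 = 0010010111
0x157 = 0101010111
→ & → 0000010111 = 23
→ >> 1 → 0000001011 = 11
→ << 3 (mod 2^10) → 0001011000 = 88
0x3DB = 1111011011
→ ^ → 1110000011 = 899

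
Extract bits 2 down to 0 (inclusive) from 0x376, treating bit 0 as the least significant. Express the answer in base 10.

6

v = 01101110110
Shift right by 0: 01101110110
Mask low 3 bits: 110 = 6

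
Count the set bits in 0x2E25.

7

0x2E25 = 10111000100101
Count the 1s: 1 + 1 + 1 + 1 + 1 + 1 + 1 = 7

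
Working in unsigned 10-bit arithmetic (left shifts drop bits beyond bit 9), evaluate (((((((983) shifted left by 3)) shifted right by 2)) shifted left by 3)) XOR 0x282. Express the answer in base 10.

1010

983 = 1111010111
→ shifted left by 3 (mod 2^10) → 1010111000 = 696
→ shifted right by 2 → 0010101110 = 174
→ shifted left by 3 (mod 2^10) → 0101110000 = 368
0x282 = 1010000010
→ XOR → 1111110010 = 1010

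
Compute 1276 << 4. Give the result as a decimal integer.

20416

1276 = 000010011111100
shift left by 4 → 100111111000000 = 20416
(equivalently, 1276 × 2^4 = 1276 × 16)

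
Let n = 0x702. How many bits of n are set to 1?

4

0x702 = 11100000010
Count the 1s: 1 + 1 + 1 + 1 = 4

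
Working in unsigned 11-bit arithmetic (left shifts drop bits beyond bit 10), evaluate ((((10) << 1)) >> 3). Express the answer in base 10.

10 = 00000001010
→ << 1 (mod 2^11) → 00000010100 = 20
→ >> 3 → 00000000010 = 2

2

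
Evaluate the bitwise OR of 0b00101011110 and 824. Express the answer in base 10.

894

a = 0101011110
824 = 1100111000
 OR → 1101111110 = 894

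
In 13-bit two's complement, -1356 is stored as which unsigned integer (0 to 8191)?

1356 in 13 bits: 0010101001100
Invert: 1101010110011
Add 1:  1101010110100 = 6836
(Check: 2^13 - 1356 = 8192 - 1356 = 6836.)

6836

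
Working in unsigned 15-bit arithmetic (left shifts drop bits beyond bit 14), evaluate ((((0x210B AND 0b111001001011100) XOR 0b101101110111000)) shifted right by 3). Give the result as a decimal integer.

3958

0x210B = 010000100001011
0b111001001011100 = 111001001011100
→ AND → 010000000001000 = 8200
0b101101110111000 = 101101110111000
→ XOR → 111101110110000 = 31664
→ shifted right by 3 → 000111101110110 = 3958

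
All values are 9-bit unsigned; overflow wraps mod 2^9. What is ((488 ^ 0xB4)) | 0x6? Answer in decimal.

488 = 111101000
0xB4 = 010110100
→ ^ → 101011100 = 348
0x6 = 000000110
→ | → 101011110 = 350

350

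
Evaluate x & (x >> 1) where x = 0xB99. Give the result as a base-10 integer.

392

x = 101110011001 = 2969
x>>1 = 010111001100
AND  = 000110001000 = 392
(x & (x >> 1) has a 1 wherever x has two consecutive 1 bits.)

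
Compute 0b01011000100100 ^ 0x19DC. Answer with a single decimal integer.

a = 1011000100100
0x19DC = 1100111011100
XOR → 0111111111000 = 4088

4088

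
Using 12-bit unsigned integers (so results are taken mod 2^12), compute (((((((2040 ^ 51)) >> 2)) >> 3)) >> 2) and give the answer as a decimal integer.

2040 = 011111111000
51 = 000000110011
→ ^ → 011111001011 = 1995
→ >> 2 → 000111110010 = 498
→ >> 3 → 000000111110 = 62
→ >> 2 → 000000001111 = 15

15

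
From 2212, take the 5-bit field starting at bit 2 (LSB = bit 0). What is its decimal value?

9

v = 100010100100
Shift right by 2: 1000101001
Mask low 5 bits: 01001 = 9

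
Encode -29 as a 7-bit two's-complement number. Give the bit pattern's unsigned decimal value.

29 in 7 bits: 0011101
Invert: 1100010
Add 1:  1100011 = 99
(Check: 2^7 - 29 = 128 - 29 = 99.)

99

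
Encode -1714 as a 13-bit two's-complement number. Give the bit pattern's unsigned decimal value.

6478

1714 in 13 bits: 0011010110010
Invert: 1100101001101
Add 1:  1100101001110 = 6478
(Check: 2^13 - 1714 = 8192 - 1714 = 6478.)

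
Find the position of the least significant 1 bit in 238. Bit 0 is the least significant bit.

1

238 = 11101110
Trailing zeros: 1, so the lowest set bit is bit 1 (value 2).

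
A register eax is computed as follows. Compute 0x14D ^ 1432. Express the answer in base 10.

0x14D = 00101001101
1432 = 10110011000
XOR → 10011010101 = 1237

1237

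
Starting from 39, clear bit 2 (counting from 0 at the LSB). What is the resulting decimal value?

x = 000100111
bit 2 is currently 1; clear it via x & ~(1 << 2) = x & ~4
→ 000100011 = 35

35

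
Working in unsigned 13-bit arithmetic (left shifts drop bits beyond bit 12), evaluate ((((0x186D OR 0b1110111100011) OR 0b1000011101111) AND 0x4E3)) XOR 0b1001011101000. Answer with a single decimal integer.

5643

0x186D = 1100001101101
0b1110111100011 = 1110111100011
→ OR → 1110111101111 = 7663
0b1000011101111 = 1000011101111
→ OR → 1110111101111 = 7663
0x4E3 = 0010011100011
→ AND → 0010011100011 = 1251
0b1001011101000 = 1001011101000
→ XOR → 1011000001011 = 5643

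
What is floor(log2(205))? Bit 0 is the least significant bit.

7

205 = 11001101
The topmost 1 is at position 7 (since 2^7 = 128 ≤ 205 < 256).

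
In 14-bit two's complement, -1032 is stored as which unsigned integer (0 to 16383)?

1032 in 14 bits: 00010000001000
Invert: 11101111110111
Add 1:  11101111111000 = 15352
(Check: 2^14 - 1032 = 16384 - 1032 = 15352.)

15352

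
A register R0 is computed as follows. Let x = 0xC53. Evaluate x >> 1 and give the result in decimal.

1577

0xC53 = 110001010011
shift right by 1 → 011000101001 = 1577
(equivalently, floor(3155 / 2))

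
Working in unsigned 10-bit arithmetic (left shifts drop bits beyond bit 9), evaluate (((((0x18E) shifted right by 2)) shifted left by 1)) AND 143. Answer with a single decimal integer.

134

0x18E = 0110001110
→ shifted right by 2 → 0001100011 = 99
→ shifted left by 1 (mod 2^10) → 0011000110 = 198
143 = 0010001111
→ AND → 0010000110 = 134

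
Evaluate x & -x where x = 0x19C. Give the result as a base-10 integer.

x = 110011100 = 412
-x (two's complement) = …001100100
AND   = 000000100 = 4
(x & -x isolates the lowest set bit of x.)

4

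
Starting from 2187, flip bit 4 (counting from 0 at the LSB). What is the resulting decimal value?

x = 100010001011
bit 4 is currently 0; toggle it via x ^ (1 << 4) = x ^ 16
→ 100010011011 = 2203

2203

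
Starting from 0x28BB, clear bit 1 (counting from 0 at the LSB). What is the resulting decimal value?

10425

x = 10100010111011
bit 1 is currently 1; clear it via x & ~(1 << 1) = x & ~2
→ 10100010111001 = 10425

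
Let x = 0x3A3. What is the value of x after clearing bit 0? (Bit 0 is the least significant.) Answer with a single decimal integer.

930

x = 01110100011
bit 0 is currently 1; clear it via x & ~(1 << 0) = x & ~1
→ 01110100010 = 930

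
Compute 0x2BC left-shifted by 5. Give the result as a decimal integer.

0x2BC = 000001010111100
shift left by 5 → 101011110000000 = 22400
(equivalently, 700 × 2^5 = 700 × 32)

22400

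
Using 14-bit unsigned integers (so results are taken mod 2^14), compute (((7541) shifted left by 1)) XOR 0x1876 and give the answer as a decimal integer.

7541 = 01110101110101
→ shifted left by 1 (mod 2^14) → 11101011101010 = 15082
0x1876 = 01100001110110
→ XOR → 10001010011100 = 8860

8860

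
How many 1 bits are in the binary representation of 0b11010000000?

3

n = 11010000000
Count the 1s: 1 + 1 + 1 = 3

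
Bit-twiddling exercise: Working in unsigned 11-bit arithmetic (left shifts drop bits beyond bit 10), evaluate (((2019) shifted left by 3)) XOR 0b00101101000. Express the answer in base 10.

2019 = 11111100011
→ shifted left by 3 (mod 2^11) → 11100011000 = 1816
0b00101101000 = 00101101000
→ XOR → 11001110000 = 1648

1648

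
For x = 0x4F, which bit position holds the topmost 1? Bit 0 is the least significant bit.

6

0x4F = 1001111
The topmost 1 is at position 6 (since 2^6 = 64 ≤ 79 < 128).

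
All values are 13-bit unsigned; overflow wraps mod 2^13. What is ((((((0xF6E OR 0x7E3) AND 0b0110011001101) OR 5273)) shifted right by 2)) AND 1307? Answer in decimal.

1299

0xF6E = 0111101101110
0x7E3 = 0011111100011
→ OR → 0111111101111 = 4079
0b0110011001101 = 0110011001101
→ AND → 0110011001101 = 3277
5273 = 1010010011001
→ OR → 1110011011101 = 7389
→ shifted right by 2 → 0011100110111 = 1847
1307 = 0010100011011
→ AND → 0010100010011 = 1299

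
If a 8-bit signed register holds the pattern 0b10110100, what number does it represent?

-76

pattern = 10110100 (MSB is 1 ⇒ negative)
Invert: 01001011, add 1 → 01001100 = 76, so the value is -76.
(Equivalently: 180 - 2^8 = 180 - 256 = -76.)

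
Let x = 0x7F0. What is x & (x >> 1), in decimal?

1008

x = 11111110000 = 2032
x>>1 = 01111111000
AND  = 01111110000 = 1008
(x & (x >> 1) has a 1 wherever x has two consecutive 1 bits.)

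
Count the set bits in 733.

7

733 = 1011011101
Count the 1s: 1 + 1 + 1 + 1 + 1 + 1 + 1 = 7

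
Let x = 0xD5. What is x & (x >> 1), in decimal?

64

x = 11010101 = 213
x>>1 = 01101010
AND  = 01000000 = 64
(x & (x >> 1) has a 1 wherever x has two consecutive 1 bits.)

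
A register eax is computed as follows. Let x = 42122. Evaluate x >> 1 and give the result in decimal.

21061

42122 = 1010010010001010
shift right by 1 → 0101001001000101 = 21061
(equivalently, floor(42122 / 2))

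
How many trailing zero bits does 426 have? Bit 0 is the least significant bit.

1

426 = 110101010
Trailing zeros: 1, so the lowest set bit is bit 1 (value 2).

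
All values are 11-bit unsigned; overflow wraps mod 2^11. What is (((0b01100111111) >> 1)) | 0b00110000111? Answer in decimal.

415

0b01100111111 = 01100111111
→ >> 1 → 00110011111 = 415
0b00110000111 = 00110000111
→ | → 00110011111 = 415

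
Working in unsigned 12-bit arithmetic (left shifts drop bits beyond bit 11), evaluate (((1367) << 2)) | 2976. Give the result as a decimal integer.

4092

1367 = 010101010111
→ << 2 (mod 2^12) → 010101011100 = 1372
2976 = 101110100000
→ | → 111111111100 = 4092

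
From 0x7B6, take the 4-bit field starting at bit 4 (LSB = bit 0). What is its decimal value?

v = 11110110110
Shift right by 4: 1111011
Mask low 4 bits: 1011 = 11

11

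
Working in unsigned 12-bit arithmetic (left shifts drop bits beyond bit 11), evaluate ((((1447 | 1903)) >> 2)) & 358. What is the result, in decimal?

1447 = 010110100111
1903 = 011101101111
→ | → 011111101111 = 2031
→ >> 2 → 000111111011 = 507
358 = 000101100110
→ & → 000101100010 = 354

354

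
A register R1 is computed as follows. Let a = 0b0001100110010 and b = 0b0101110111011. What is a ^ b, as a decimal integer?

2185

a = 001100110010
b = 101110111011
XOR → 100010001001 = 2185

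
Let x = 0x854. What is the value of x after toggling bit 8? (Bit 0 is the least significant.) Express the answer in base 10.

x = 100001010100
bit 8 is currently 0; toggle it via x ^ (1 << 8) = x ^ 256
→ 100101010100 = 2388

2388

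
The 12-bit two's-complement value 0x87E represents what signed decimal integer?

-1922

pattern = 100001111110 (MSB is 1 ⇒ negative)
Invert: 011110000001, add 1 → 011110000010 = 1922, so the value is -1922.
(Equivalently: 2174 - 2^12 = 2174 - 4096 = -1922.)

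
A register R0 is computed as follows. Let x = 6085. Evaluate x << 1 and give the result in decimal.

6085 = 01011111000101
shift left by 1 → 10111110001010 = 12170
(equivalently, 6085 × 2^1 = 6085 × 2)

12170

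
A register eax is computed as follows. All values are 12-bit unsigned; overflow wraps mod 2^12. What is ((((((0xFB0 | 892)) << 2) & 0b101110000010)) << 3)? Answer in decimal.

3072

0xFB0 = 111110110000
892 = 001101111100
→ | → 111111111100 = 4092
→ << 2 (mod 2^12) → 111111110000 = 4080
0b101110000010 = 101110000010
→ & → 101110000000 = 2944
→ << 3 (mod 2^12) → 110000000000 = 3072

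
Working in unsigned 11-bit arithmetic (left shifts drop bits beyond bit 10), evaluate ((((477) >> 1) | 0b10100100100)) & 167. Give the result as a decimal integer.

166

477 = 00111011101
→ >> 1 → 00011101110 = 238
0b10100100100 = 10100100100
→ | → 10111101110 = 1518
167 = 00010100111
→ & → 00010100110 = 166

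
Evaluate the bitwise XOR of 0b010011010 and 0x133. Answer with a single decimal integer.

425

a = 010011010
0x133 = 100110011
XOR → 110101001 = 425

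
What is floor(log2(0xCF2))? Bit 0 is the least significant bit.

0xCF2 = 110011110010
The topmost 1 is at position 11 (since 2^11 = 2048 ≤ 3314 < 4096).

11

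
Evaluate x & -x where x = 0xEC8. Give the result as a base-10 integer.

8

x = 111011001000 = 3784
-x (two's complement) = …000100111000
AND   = 000000001000 = 8
(x & -x isolates the lowest set bit of x.)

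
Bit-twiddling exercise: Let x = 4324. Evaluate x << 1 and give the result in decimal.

4324 = 01000011100100
shift left by 1 → 10000111001000 = 8648
(equivalently, 4324 × 2^1 = 4324 × 2)

8648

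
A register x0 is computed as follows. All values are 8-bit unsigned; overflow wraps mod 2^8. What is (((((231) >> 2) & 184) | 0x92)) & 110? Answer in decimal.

42

231 = 11100111
→ >> 2 → 00111001 = 57
184 = 10111000
→ & → 00111000 = 56
0x92 = 10010010
→ | → 10111010 = 186
110 = 01101110
→ & → 00101010 = 42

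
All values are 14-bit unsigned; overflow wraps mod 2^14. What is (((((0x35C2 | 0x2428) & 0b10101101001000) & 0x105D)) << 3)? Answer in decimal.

0x35C2 = 11010111000010
0x2428 = 10010000101000
→ | → 11010111101010 = 13802
0b10101101001000 = 10101101001000
→ & → 10000101001000 = 8520
0x105D = 01000001011101
→ & → 00000001001000 = 72
→ << 3 (mod 2^14) → 00001001000000 = 576

576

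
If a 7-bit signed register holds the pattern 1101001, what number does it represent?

pattern = 1101001 (MSB is 1 ⇒ negative)
Invert: 0010110, add 1 → 0010111 = 23, so the value is -23.
(Equivalently: 105 - 2^7 = 105 - 128 = -23.)

-23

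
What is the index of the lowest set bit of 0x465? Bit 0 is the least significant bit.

0x465 = 10001100101
Trailing zeros: 0, so the lowest set bit is bit 0 (value 1).

0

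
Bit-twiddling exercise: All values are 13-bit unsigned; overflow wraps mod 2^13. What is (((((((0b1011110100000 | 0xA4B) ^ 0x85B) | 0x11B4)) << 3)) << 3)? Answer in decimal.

3328

0b1011110100000 = 1011110100000
0xA4B = 0101001001011
→ | → 1111111101011 = 8171
0x85B = 0100001011011
→ ^ → 1011110110000 = 6064
0x11B4 = 1000110110100
→ | → 1011110110100 = 6068
→ << 3 (mod 2^13) → 1110110100000 = 7584
→ << 3 (mod 2^13) → 0110100000000 = 3328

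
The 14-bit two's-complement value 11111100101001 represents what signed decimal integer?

pattern = 11111100101001 (MSB is 1 ⇒ negative)
Invert: 00000011010110, add 1 → 00000011010111 = 215, so the value is -215.
(Equivalently: 16169 - 2^14 = 16169 - 16384 = -215.)

-215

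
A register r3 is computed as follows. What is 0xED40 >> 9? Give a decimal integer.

0xED40 = 1110110101000000
shift right by 9 → 0000000001110110 = 118
(equivalently, floor(60736 / 512))

118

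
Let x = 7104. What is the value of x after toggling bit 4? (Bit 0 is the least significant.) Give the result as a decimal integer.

7120

x = 1101111000000
bit 4 is currently 0; toggle it via x ^ (1 << 4) = x ^ 16
→ 1101111010000 = 7120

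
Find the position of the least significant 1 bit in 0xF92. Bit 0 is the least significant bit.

0xF92 = 111110010010
Trailing zeros: 1, so the lowest set bit is bit 1 (value 2).

1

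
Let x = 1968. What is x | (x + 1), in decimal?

x = 11110110000 = 1968
x + 1 = 11110110001
OR    = 11110110001 = 1969
(x | (x + 1) sets the lowest cleared bit.)

1969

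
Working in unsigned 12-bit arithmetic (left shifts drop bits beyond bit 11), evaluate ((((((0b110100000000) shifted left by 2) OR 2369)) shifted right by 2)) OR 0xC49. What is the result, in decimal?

0b110100000000 = 110100000000
→ shifted left by 2 (mod 2^12) → 010000000000 = 1024
2369 = 100101000001
→ OR → 110101000001 = 3393
→ shifted right by 2 → 001101010000 = 848
0xC49 = 110001001001
→ OR → 111101011001 = 3929

3929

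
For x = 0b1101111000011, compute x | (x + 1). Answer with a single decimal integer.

x = 1101111000011 = 7107
x + 1 = 1101111000100
OR    = 1101111000111 = 7111
(x | (x + 1) sets the lowest cleared bit.)

7111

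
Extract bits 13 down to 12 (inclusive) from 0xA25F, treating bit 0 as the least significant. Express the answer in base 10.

2

v = 1010001001011111
Shift right by 12: 1010
Mask low 2 bits: 10 = 2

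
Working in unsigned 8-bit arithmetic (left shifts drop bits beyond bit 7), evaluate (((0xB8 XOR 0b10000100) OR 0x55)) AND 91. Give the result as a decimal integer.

89

0xB8 = 10111000
0b10000100 = 10000100
→ XOR → 00111100 = 60
0x55 = 01010101
→ OR → 01111101 = 125
91 = 01011011
→ AND → 01011001 = 89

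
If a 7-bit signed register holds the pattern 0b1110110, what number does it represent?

-10

pattern = 1110110 (MSB is 1 ⇒ negative)
Invert: 0001001, add 1 → 0001010 = 10, so the value is -10.
(Equivalently: 118 - 2^7 = 118 - 128 = -10.)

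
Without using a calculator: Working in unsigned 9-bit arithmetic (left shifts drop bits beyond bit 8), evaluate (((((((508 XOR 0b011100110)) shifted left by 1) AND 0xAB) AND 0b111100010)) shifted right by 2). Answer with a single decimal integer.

508 = 111111100
0b011100110 = 011100110
→ XOR → 100011010 = 282
→ shifted left by 1 (mod 2^9) → 000110100 = 52
0xAB = 010101011
→ AND → 000100000 = 32
0b111100010 = 111100010
→ AND → 000100000 = 32
→ shifted right by 2 → 000001000 = 8

8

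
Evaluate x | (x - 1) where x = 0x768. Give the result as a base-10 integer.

x = 11101101000 = 1896
x - 1 = 11101100111
OR    = 11101101111 = 1903
(x | (x - 1) sets all bits below the lowest set bit.)

1903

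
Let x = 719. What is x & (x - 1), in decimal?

x = 1011001111 = 719
x - 1 = 1011001110
AND   = 1011001110 = 718
(x & (x - 1) clears the lowest set bit of x.)

718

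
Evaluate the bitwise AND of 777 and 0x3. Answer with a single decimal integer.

777 = 1100001001
0x3 = 0000000011
AND → 0000000001 = 1

1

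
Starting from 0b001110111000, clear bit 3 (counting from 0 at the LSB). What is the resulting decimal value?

944

x = 001110111000
bit 3 is currently 1; clear it via x & ~(1 << 3) = x & ~8
→ 001110110000 = 944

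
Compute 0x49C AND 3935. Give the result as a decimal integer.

0x49C = 010010011100
3935 = 111101011111
AND → 010000011100 = 1052

1052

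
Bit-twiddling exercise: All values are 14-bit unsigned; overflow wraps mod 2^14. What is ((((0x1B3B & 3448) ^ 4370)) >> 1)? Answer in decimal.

3093

0x1B3B = 01101100111011
3448 = 00110101111000
→ & → 00100100111000 = 2360
4370 = 01000100010010
→ ^ → 01100000101010 = 6186
→ >> 1 → 00110000010101 = 3093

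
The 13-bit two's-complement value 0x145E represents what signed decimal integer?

-2978

pattern = 1010001011110 (MSB is 1 ⇒ negative)
Invert: 0101110100001, add 1 → 0101110100010 = 2978, so the value is -2978.
(Equivalently: 5214 - 2^13 = 5214 - 8192 = -2978.)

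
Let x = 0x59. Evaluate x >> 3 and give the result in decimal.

0x59 = 1011001
shift right by 3 → 0001011 = 11
(equivalently, floor(89 / 8))

11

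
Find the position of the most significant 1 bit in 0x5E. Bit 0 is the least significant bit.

0x5E = 1011110
The topmost 1 is at position 6 (since 2^6 = 64 ≤ 94 < 128).

6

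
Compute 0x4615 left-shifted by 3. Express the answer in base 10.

143528

0x4615 = 000100011000010101
shift left by 3 → 100011000010101000 = 143528
(equivalently, 17941 × 2^3 = 17941 × 8)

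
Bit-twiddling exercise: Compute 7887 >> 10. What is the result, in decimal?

7887 = 1111011001111
shift right by 10 → 0000000000111 = 7
(equivalently, floor(7887 / 1024))

7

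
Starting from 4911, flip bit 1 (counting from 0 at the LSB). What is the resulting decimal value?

x = 001001100101111
bit 1 is currently 1; toggle it via x ^ (1 << 1) = x ^ 2
→ 001001100101101 = 4909

4909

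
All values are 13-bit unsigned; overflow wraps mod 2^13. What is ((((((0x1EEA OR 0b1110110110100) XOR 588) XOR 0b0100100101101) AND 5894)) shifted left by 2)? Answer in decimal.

0x1EEA = 1111011101010
0b1110110110100 = 1110110110100
→ OR → 1111111111110 = 8190
588 = 0001001001100
→ XOR → 1110110110010 = 7602
0b0100100101101 = 0100100101101
→ XOR → 1010010011111 = 5279
5894 = 1011100000110
→ AND → 1010000000110 = 5126
→ shifted left by 2 (mod 2^13) → 1000000011000 = 4120

4120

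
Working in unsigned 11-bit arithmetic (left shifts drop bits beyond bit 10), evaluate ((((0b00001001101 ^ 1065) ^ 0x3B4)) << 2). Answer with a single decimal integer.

1856

0b00001001101 = 00001001101
1065 = 10000101001
→ ^ → 10001100100 = 1124
0x3B4 = 01110110100
→ ^ → 11111010000 = 2000
→ << 2 (mod 2^11) → 11101000000 = 1856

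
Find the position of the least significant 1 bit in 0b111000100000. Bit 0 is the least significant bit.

0b111000100000 = 111000100000
Trailing zeros: 5, so the lowest set bit is bit 5 (value 32).

5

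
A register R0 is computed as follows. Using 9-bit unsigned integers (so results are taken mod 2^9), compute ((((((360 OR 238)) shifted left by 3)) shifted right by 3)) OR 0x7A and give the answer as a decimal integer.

360 = 101101000
238 = 011101110
→ OR → 111101110 = 494
→ shifted left by 3 (mod 2^9) → 101110000 = 368
→ shifted right by 3 → 000101110 = 46
0x7A = 001111010
→ OR → 001111110 = 126

126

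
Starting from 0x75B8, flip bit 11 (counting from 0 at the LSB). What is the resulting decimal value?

32184

x = 111010110111000
bit 11 is currently 0; toggle it via x ^ (1 << 11) = x ^ 2048
→ 111110110111000 = 32184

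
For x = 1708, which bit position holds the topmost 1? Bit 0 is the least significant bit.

10

1708 = 11010101100
The topmost 1 is at position 10 (since 2^10 = 1024 ≤ 1708 < 2048).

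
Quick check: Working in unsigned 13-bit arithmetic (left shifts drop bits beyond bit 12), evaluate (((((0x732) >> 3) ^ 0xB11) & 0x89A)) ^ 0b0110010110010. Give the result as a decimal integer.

0x732 = 0011100110010
→ >> 3 → 0000011100110 = 230
0xB11 = 0101100010001
→ ^ → 0101111110111 = 3063
0x89A = 0100010011010
→ & → 0100010010010 = 2194
0b0110010110010 = 0110010110010
→ ^ → 0010000100000 = 1056

1056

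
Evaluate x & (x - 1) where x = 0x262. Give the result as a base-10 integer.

x = 1001100010 = 610
x - 1 = 1001100001
AND   = 1001100000 = 608
(x & (x - 1) clears the lowest set bit of x.)

608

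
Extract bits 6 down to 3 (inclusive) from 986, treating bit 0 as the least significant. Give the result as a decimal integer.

v = 00001111011010
Shift right by 3: 00001111011
Mask low 4 bits: 1011 = 11

11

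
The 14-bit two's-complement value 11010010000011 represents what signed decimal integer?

-2941

pattern = 11010010000011 (MSB is 1 ⇒ negative)
Invert: 00101101111100, add 1 → 00101101111101 = 2941, so the value is -2941.
(Equivalently: 13443 - 2^14 = 13443 - 16384 = -2941.)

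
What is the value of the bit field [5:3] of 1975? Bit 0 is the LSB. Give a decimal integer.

v = 11110110111
Shift right by 3: 11110110
Mask low 3 bits: 110 = 6

6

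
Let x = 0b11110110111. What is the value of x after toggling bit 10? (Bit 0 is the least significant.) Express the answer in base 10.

x = 11110110111
bit 10 is currently 1; toggle it via x ^ (1 << 10) = x ^ 1024
→ 01110110111 = 951

951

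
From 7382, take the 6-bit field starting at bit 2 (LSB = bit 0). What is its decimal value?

53

v = 01110011010110
Shift right by 2: 011100110101
Mask low 6 bits: 110101 = 53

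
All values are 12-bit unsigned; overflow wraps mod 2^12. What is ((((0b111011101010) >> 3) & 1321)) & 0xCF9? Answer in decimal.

9

0b111011101010 = 111011101010
→ >> 3 → 000111011101 = 477
1321 = 010100101001
→ & → 000100001001 = 265
0xCF9 = 110011111001
→ & → 000000001001 = 9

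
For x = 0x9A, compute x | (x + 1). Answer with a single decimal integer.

155

x = 10011010 = 154
x + 1 = 10011011
OR    = 10011011 = 155
(x | (x + 1) sets the lowest cleared bit.)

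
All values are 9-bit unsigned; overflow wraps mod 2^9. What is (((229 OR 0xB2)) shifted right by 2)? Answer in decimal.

61

229 = 011100101
0xB2 = 010110010
→ OR → 011110111 = 247
→ shifted right by 2 → 000111101 = 61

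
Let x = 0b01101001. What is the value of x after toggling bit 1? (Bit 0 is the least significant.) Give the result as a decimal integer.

107

x = 01101001
bit 1 is currently 0; toggle it via x ^ (1 << 1) = x ^ 2
→ 01101011 = 107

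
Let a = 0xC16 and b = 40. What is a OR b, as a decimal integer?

3134

0xC16 = 110000010110
40 = 000000101000
 OR → 110000111110 = 3134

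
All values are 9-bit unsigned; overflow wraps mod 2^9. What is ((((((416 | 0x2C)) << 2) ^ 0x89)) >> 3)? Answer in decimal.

7

416 = 110100000
0x2C = 000101100
→ | → 110101100 = 428
→ << 2 (mod 2^9) → 010110000 = 176
0x89 = 010001001
→ ^ → 000111001 = 57
→ >> 3 → 000000111 = 7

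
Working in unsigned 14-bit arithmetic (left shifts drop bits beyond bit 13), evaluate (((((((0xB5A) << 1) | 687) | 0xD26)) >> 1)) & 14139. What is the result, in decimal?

0xB5A = 00101101011010
→ << 1 (mod 2^14) → 01011010110100 = 5812
687 = 00001010101111
→ | → 01011010111111 = 5823
0xD26 = 00110100100110
→ | → 01111110111111 = 8127
→ >> 1 → 00111111011111 = 4063
14139 = 11011100111011
→ & → 00011100011011 = 1819

1819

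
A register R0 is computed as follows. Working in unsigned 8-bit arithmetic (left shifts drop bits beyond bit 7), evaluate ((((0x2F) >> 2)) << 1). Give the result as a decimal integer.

22

0x2F = 00101111
→ >> 2 → 00001011 = 11
→ << 1 (mod 2^8) → 00010110 = 22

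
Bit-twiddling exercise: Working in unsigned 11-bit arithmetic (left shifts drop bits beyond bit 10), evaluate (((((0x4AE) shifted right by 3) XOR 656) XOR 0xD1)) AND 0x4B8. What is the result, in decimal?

144

0x4AE = 10010101110
→ shifted right by 3 → 00010010101 = 149
656 = 01010010000
→ XOR → 01000000101 = 517
0xD1 = 00011010001
→ XOR → 01011010100 = 724
0x4B8 = 10010111000
→ AND → 00010010000 = 144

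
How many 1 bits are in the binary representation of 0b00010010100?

n = 10010100
Count the 1s: 1 + 1 + 1 = 3

3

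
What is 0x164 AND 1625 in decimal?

0x164 = 00101100100
1625 = 11001011001
AND → 00001000000 = 64

64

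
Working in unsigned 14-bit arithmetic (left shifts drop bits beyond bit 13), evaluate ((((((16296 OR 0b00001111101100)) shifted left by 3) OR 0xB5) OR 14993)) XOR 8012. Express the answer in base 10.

16296 = 11111110101000
0b00001111101100 = 00001111101100
→ OR → 11111111101100 = 16364
→ shifted left by 3 (mod 2^14) → 11111101100000 = 16224
0xB5 = 00000010110101
→ OR → 11111111110101 = 16373
14993 = 11101010010001
→ OR → 11111111110101 = 16373
8012 = 01111101001100
→ XOR → 10000010111001 = 8377

8377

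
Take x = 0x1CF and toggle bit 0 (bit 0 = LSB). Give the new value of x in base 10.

x = 111001111
bit 0 is currently 1; toggle it via x ^ (1 << 0) = x ^ 1
→ 111001110 = 462

462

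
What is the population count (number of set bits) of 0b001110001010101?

7

n = 1110001010101
Count the 1s: 1 + 1 + 1 + 1 + 1 + 1 + 1 = 7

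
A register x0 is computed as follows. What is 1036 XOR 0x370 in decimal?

1036 = 10000001100
0x370 = 01101110000
XOR → 11101111100 = 1916

1916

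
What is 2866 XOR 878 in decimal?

2866 = 101100110010
878 = 001101101110
XOR → 100001011100 = 2140

2140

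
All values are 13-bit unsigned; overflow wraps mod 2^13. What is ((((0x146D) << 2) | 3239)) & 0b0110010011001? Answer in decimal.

0x146D = 1010001101101
→ << 2 (mod 2^13) → 1000110110100 = 4532
3239 = 0110010100111
→ | → 1110110110111 = 7607
0b0110010011001 = 0110010011001
→ & → 0110010010001 = 3217

3217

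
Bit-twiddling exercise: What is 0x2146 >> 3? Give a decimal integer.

1064

0x2146 = 10000101000110
shift right by 3 → 00010000101000 = 1064
(equivalently, floor(8518 / 8))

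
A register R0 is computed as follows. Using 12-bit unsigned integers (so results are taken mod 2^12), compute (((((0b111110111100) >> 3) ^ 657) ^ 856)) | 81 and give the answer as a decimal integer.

127

0b111110111100 = 111110111100
→ >> 3 → 000111110111 = 503
657 = 001010010001
→ ^ → 001101100110 = 870
856 = 001101011000
→ ^ → 000000111110 = 62
81 = 000001010001
→ | → 000001111111 = 127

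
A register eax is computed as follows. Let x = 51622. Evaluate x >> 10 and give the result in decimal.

50

51622 = 1100100110100110
shift right by 10 → 0000000000110010 = 50
(equivalently, floor(51622 / 1024))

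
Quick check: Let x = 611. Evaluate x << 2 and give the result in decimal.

611 = 001001100011
shift left by 2 → 100110001100 = 2444
(equivalently, 611 × 2^2 = 611 × 4)

2444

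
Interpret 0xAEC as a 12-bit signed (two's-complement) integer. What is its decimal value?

pattern = 101011101100 (MSB is 1 ⇒ negative)
Invert: 010100010011, add 1 → 010100010100 = 1300, so the value is -1300.
(Equivalently: 2796 - 2^12 = 2796 - 4096 = -1300.)

-1300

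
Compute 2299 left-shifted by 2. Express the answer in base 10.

9196

2299 = 00100011111011
shift left by 2 → 10001111101100 = 9196
(equivalently, 2299 × 2^2 = 2299 × 4)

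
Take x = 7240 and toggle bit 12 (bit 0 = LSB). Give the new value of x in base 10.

x = 1110001001000
bit 12 is currently 1; toggle it via x ^ (1 << 12) = x ^ 4096
→ 0110001001000 = 3144

3144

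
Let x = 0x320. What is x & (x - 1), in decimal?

x = 1100100000 = 800
x - 1 = 1100011111
AND   = 1100000000 = 768
(x & (x - 1) clears the lowest set bit of x.)

768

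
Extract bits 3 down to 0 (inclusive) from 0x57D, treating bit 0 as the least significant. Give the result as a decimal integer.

13

v = 10101111101
Shift right by 0: 10101111101
Mask low 4 bits: 1101 = 13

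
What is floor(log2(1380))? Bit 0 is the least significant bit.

1380 = 10101100100
The topmost 1 is at position 10 (since 2^10 = 1024 ≤ 1380 < 2048).

10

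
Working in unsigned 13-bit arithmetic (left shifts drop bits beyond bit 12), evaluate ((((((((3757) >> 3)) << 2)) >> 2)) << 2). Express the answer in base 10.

1876

3757 = 0111010101101
→ >> 3 → 0000111010101 = 469
→ << 2 (mod 2^13) → 0011101010100 = 1876
→ >> 2 → 0000111010101 = 469
→ << 2 (mod 2^13) → 0011101010100 = 1876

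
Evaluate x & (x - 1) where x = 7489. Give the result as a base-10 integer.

7488

x = 1110101000001 = 7489
x - 1 = 1110101000000
AND   = 1110101000000 = 7488
(x & (x - 1) clears the lowest set bit of x.)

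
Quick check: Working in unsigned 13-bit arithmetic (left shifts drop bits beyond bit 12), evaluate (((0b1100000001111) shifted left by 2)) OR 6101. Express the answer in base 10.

6141

0b1100000001111 = 1100000001111
→ shifted left by 2 (mod 2^13) → 0000000111100 = 60
6101 = 1011111010101
→ OR → 1011111111101 = 6141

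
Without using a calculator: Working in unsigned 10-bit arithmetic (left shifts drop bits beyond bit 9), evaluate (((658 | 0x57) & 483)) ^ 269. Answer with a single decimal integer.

658 = 1010010010
0x57 = 0001010111
→ | → 1011010111 = 727
483 = 0111100011
→ & → 0011000011 = 195
269 = 0100001101
→ ^ → 0111001110 = 462

462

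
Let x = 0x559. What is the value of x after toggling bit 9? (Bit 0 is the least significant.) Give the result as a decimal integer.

1881

x = 010101011001
bit 9 is currently 0; toggle it via x ^ (1 << 9) = x ^ 512
→ 011101011001 = 1881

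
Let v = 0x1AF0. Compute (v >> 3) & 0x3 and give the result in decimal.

v = 1101011110000
Shift right by 3: 1101011110
Mask low 2 bits: 10 = 2

2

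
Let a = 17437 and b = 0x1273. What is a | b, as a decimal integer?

17437 = 100010000011101
0x1273 = 001001001110011
 OR → 101011001111111 = 22143

22143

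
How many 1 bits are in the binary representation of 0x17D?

7

0x17D = 101111101
Count the 1s: 1 + 1 + 1 + 1 + 1 + 1 + 1 = 7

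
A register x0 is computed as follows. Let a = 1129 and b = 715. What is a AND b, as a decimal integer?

1129 = 10001101001
715 = 01011001011
AND → 00001001001 = 73

73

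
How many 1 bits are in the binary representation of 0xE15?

6

0xE15 = 111000010101
Count the 1s: 1 + 1 + 1 + 1 + 1 + 1 = 6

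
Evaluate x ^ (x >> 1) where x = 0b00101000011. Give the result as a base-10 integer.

x = 101000011 = 323
x>>1 = 010100001
XOR  = 111100010 = 482
(x ^ (x >> 1) gives the standard binary-reflected Gray code of x.)

482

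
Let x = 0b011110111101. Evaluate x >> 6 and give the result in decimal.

30

x = 11110111101
shift right by 6 → 00000011110 = 30
(equivalently, floor(1981 / 64))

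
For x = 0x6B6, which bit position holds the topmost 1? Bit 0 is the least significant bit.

0x6B6 = 11010110110
The topmost 1 is at position 10 (since 2^10 = 1024 ≤ 1718 < 2048).

10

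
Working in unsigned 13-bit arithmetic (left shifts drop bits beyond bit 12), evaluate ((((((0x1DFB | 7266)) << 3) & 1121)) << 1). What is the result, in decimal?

2176

0x1DFB = 1110111111011
7266 = 1110001100010
→ | → 1110111111011 = 7675
→ << 3 (mod 2^13) → 0111111011000 = 4056
1121 = 0010001100001
→ & → 0010001000000 = 1088
→ << 1 (mod 2^13) → 0100010000000 = 2176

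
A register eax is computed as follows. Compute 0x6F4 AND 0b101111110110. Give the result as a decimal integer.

0x6F4 = 011011110100
b = 101111110110
AND → 001011110100 = 756

756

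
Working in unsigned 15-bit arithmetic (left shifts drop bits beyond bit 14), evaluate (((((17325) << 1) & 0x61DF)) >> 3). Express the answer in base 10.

17325 = 100001110101101
→ << 1 (mod 2^15) → 000011101011010 = 1882
0x61DF = 110000111011111
→ & → 000000101011010 = 346
→ >> 3 → 000000000101011 = 43

43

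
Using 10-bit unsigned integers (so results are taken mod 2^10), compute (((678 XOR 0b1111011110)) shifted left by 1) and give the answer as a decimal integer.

678 = 1010100110
0b1111011110 = 1111011110
→ XOR → 0101111000 = 376
→ shifted left by 1 (mod 2^10) → 1011110000 = 752

752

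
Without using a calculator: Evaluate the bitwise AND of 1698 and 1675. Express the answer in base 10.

1666

1698 = 11010100010
1675 = 11010001011
AND → 11010000010 = 1666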